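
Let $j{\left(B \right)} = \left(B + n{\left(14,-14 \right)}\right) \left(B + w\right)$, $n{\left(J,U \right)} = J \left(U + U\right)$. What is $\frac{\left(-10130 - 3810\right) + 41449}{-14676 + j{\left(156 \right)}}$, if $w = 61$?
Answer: $- \frac{27509}{65888} \approx -0.41751$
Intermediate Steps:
$n{\left(J,U \right)} = 2 J U$ ($n{\left(J,U \right)} = J 2 U = 2 J U$)
$j{\left(B \right)} = \left(-392 + B\right) \left(61 + B\right)$ ($j{\left(B \right)} = \left(B + 2 \cdot 14 \left(-14\right)\right) \left(B + 61\right) = \left(B - 392\right) \left(61 + B\right) = \left(-392 + B\right) \left(61 + B\right)$)
$\frac{\left(-10130 - 3810\right) + 41449}{-14676 + j{\left(156 \right)}} = \frac{\left(-10130 - 3810\right) + 41449}{-14676 - \left(75548 - 24336\right)} = \frac{-13940 + 41449}{-14676 - 51212} = \frac{27509}{-14676 - 51212} = \frac{27509}{-65888} = 27509 \left(- \frac{1}{65888}\right) = - \frac{27509}{65888}$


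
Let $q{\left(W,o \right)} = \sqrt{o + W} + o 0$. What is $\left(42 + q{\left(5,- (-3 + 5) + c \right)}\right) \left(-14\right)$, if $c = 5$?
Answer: $-588 - 28 \sqrt{2} \approx -627.6$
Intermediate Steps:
$q{\left(W,o \right)} = \sqrt{W + o}$ ($q{\left(W,o \right)} = \sqrt{W + o} + 0 = \sqrt{W + o}$)
$\left(42 + q{\left(5,- (-3 + 5) + c \right)}\right) \left(-14\right) = \left(42 + \sqrt{5 + \left(- (-3 + 5) + 5\right)}\right) \left(-14\right) = \left(42 + \sqrt{5 + \left(\left(-1\right) 2 + 5\right)}\right) \left(-14\right) = \left(42 + \sqrt{5 + \left(-2 + 5\right)}\right) \left(-14\right) = \left(42 + \sqrt{5 + 3}\right) \left(-14\right) = \left(42 + \sqrt{8}\right) \left(-14\right) = \left(42 + 2 \sqrt{2}\right) \left(-14\right) = -588 - 28 \sqrt{2}$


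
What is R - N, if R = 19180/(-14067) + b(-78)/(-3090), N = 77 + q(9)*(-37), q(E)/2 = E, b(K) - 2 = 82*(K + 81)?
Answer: 4256554309/7244505 ≈ 587.56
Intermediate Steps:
b(K) = 6644 + 82*K (b(K) = 2 + 82*(K + 81) = 2 + 82*(81 + K) = 2 + (6642 + 82*K) = 6644 + 82*K)
q(E) = 2*E
N = -589 (N = 77 + (2*9)*(-37) = 77 + 18*(-37) = 77 - 666 = -589)
R = -10459136/7244505 (R = 19180/(-14067) + (6644 + 82*(-78))/(-3090) = 19180*(-1/14067) + (6644 - 6396)*(-1/3090) = -19180/14067 + 248*(-1/3090) = -19180/14067 - 124/1545 = -10459136/7244505 ≈ -1.4437)
R - N = -10459136/7244505 - 1*(-589) = -10459136/7244505 + 589 = 4256554309/7244505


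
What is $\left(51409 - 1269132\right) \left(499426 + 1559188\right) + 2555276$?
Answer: $-2506819060646$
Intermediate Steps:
$\left(51409 - 1269132\right) \left(499426 + 1559188\right) + 2555276 = \left(51409 - 1269132\right) 2058614 + 2555276 = \left(-1217723\right) 2058614 + 2555276 = -2506821615922 + 2555276 = -2506819060646$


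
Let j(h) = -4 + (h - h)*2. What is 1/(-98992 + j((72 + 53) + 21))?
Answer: -1/98996 ≈ -1.0101e-5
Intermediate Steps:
j(h) = -4 (j(h) = -4 + 0*2 = -4 + 0 = -4)
1/(-98992 + j((72 + 53) + 21)) = 1/(-98992 - 4) = 1/(-98996) = -1/98996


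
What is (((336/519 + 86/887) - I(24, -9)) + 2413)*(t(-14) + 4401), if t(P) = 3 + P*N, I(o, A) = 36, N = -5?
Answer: 1632416072026/153451 ≈ 1.0638e+7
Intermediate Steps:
t(P) = 3 - 5*P (t(P) = 3 + P*(-5) = 3 - 5*P)
(((336/519 + 86/887) - I(24, -9)) + 2413)*(t(-14) + 4401) = (((336/519 + 86/887) - 1*36) + 2413)*((3 - 5*(-14)) + 4401) = (((336*(1/519) + 86*(1/887)) - 36) + 2413)*((3 + 70) + 4401) = (((112/173 + 86/887) - 36) + 2413)*(73 + 4401) = ((114222/153451 - 36) + 2413)*4474 = (-5410014/153451 + 2413)*4474 = (364867249/153451)*4474 = 1632416072026/153451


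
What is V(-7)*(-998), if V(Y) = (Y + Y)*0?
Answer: 0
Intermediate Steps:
V(Y) = 0 (V(Y) = (2*Y)*0 = 0)
V(-7)*(-998) = 0*(-998) = 0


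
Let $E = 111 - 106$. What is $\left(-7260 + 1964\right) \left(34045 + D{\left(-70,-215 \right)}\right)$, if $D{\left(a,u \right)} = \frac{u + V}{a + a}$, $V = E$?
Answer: $-180310264$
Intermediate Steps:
$E = 5$
$V = 5$
$D{\left(a,u \right)} = \frac{5 + u}{2 a}$ ($D{\left(a,u \right)} = \frac{u + 5}{a + a} = \frac{5 + u}{2 a}$)
$\left(-7260 + 1964\right) \left(34045 + D{\left(-70,-215 \right)}\right) = \left(-7260 + 1964\right) \left(34045 + \frac{5 - 215}{2 \left(-70\right)}\right) = - 5296 \left(34045 + \frac{1}{2} \left(- \frac{1}{70}\right) \left(-210\right)\right) = - 5296 \left(34045 + \frac{3}{2}\right) = \left(-5296\right) \frac{68093}{2} = -180310264$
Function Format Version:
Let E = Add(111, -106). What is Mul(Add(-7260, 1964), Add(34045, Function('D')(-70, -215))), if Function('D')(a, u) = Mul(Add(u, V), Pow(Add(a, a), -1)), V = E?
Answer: -180310264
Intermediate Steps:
E = 5
V = 5
Function('D')(a, u) = Mul(Rational(1, 2), Pow(a, -1), Add(5, u)) (Function('D')(a, u) = Mul(Add(u, 5), Pow(Add(a, a), -1)) = Mul(Add(5, u), Pow(Mul(2, a), -1)) = Mul(Add(5, u), Mul(Rational(1, 2), Pow(a, -1))) = Mul(Rational(1, 2), Pow(a, -1), Add(5, u)))
Mul(Add(-7260, 1964), Add(34045, Function('D')(-70, -215))) = Mul(Add(-7260, 1964), Add(34045, Mul(Rational(1, 2), Pow(-70, -1), Add(5, -215)))) = Mul(-5296, Add(34045, Mul(Rational(1, 2), Rational(-1, 70), -210))) = Mul(-5296, Add(34045, Rational(3, 2))) = Mul(-5296, Rational(68093, 2)) = -180310264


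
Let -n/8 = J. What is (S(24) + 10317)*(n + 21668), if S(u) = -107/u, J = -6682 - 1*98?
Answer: 4696826477/6 ≈ 7.8280e+8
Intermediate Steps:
J = -6780 (J = -6682 - 98 = -6780)
n = 54240 (n = -8*(-6780) = 54240)
(S(24) + 10317)*(n + 21668) = (-107/24 + 10317)*(54240 + 21668) = (-107*1/24 + 10317)*75908 = (-107/24 + 10317)*75908 = (247501/24)*75908 = 4696826477/6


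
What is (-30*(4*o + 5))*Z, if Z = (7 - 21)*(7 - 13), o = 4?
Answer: -52920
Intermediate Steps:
Z = 84 (Z = -14*(-6) = 84)
(-30*(4*o + 5))*Z = -30*(4*4 + 5)*84 = -30*(16 + 5)*84 = -30*21*84 = -630*84 = -52920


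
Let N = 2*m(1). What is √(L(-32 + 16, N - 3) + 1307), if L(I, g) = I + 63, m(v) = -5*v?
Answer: √1354 ≈ 36.797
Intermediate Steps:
N = -10 (N = 2*(-5*1) = 2*(-5) = -10)
L(I, g) = 63 + I
√(L(-32 + 16, N - 3) + 1307) = √((63 + (-32 + 16)) + 1307) = √((63 - 16) + 1307) = √(47 + 1307) = √1354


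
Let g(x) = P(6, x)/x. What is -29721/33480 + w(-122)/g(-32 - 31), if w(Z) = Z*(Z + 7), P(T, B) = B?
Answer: 156564893/11160 ≈ 14029.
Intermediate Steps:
w(Z) = Z*(7 + Z)
g(x) = 1 (g(x) = x/x = 1)
-29721/33480 + w(-122)/g(-32 - 31) = -29721/33480 - 122*(7 - 122)/1 = -29721*1/33480 - 122*(-115)*1 = -9907/11160 + 14030*1 = -9907/11160 + 14030 = 156564893/11160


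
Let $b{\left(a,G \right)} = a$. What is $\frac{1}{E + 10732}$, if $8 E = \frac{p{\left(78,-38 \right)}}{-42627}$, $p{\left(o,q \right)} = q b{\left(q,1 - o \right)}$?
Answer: $\frac{85254}{914945567} \approx 9.3179 \cdot 10^{-5}$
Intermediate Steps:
$p{\left(o,q \right)} = q^{2}$ ($p{\left(o,q \right)} = q q = q^{2}$)
$E = - \frac{361}{85254}$ ($E = \frac{\left(-38\right)^{2} \frac{1}{-42627}}{8} = \frac{1444 \left(- \frac{1}{42627}\right)}{8} = \frac{1}{8} \left(- \frac{1444}{42627}\right) = - \frac{361}{85254} \approx -0.0042344$)
$\frac{1}{E + 10732} = \frac{1}{- \frac{361}{85254} + 10732} = \frac{1}{\frac{914945567}{85254}} = \frac{85254}{914945567}$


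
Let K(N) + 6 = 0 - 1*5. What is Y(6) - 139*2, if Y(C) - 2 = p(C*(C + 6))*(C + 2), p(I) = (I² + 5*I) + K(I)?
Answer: 43988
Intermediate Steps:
K(N) = -11 (K(N) = -6 + (0 - 1*5) = -6 + (0 - 5) = -6 - 5 = -11)
p(I) = -11 + I² + 5*I (p(I) = (I² + 5*I) - 11 = -11 + I² + 5*I)
Y(C) = 2 + (2 + C)*(-11 + C²*(6 + C)² + 5*C*(6 + C)) (Y(C) = 2 + (-11 + (C*(C + 6))² + 5*(C*(C + 6)))*(C + 2) = 2 + (-11 + (C*(6 + C))² + 5*(C*(6 + C)))*(2 + C) = 2 + (-11 + C²*(6 + C)² + 5*C*(6 + C))*(2 + C) = 2 + (2 + C)*(-11 + C²*(6 + C)² + 5*C*(6 + C)))
Y(6) - 139*2 = (-20 + 6⁵ + 14*6⁴ + 49*6 + 65*6³ + 112*6²) - 139*2 = (-20 + 7776 + 14*1296 + 294 + 65*216 + 112*36) - 278 = (-20 + 7776 + 18144 + 294 + 14040 + 4032) - 278 = 44266 - 278 = 43988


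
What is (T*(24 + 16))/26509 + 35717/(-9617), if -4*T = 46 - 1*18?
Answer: -135644959/36419579 ≈ -3.7245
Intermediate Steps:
T = -7 (T = -(46 - 1*18)/4 = -(46 - 18)/4 = -1/4*28 = -7)
(T*(24 + 16))/26509 + 35717/(-9617) = -7*(24 + 16)/26509 + 35717/(-9617) = -7*40*(1/26509) + 35717*(-1/9617) = -280*1/26509 - 35717/9617 = -40/3787 - 35717/9617 = -135644959/36419579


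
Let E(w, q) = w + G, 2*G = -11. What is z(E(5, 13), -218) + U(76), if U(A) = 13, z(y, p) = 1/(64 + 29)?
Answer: 1210/93 ≈ 13.011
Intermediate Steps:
G = -11/2 (G = (½)*(-11) = -11/2 ≈ -5.5000)
E(w, q) = -11/2 + w (E(w, q) = w - 11/2 = -11/2 + w)
z(y, p) = 1/93
z(E(5, 13), -218) + U(76) = 1/93 + 13 = 1210/93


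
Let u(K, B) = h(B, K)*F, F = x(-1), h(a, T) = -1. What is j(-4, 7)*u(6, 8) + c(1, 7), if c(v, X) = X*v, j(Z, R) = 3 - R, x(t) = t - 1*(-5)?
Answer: 23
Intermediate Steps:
x(t) = 5 + t (x(t) = t + 5 = 5 + t)
F = 4 (F = 5 - 1 = 4)
u(K, B) = -4 (u(K, B) = -1*4 = -4)
j(-4, 7)*u(6, 8) + c(1, 7) = (3 - 1*7)*(-4) + 7*1 = (3 - 7)*(-4) + 7 = -4*(-4) + 7 = 16 + 7 = 23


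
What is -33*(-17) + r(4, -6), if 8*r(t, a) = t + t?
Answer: 562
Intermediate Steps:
r(t, a) = t/4 (r(t, a) = (t + t)/8 = (2*t)/8 = t/4)
-33*(-17) + r(4, -6) = -33*(-17) + (1/4)*4 = 561 + 1 = 562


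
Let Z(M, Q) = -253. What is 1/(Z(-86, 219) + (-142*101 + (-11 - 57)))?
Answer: -1/14663 ≈ -6.8199e-5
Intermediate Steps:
1/(Z(-86, 219) + (-142*101 + (-11 - 57))) = 1/(-253 + (-142*101 + (-11 - 57))) = 1/(-253 + (-14342 - 68)) = 1/(-253 - 14410) = 1/(-14663) = -1/14663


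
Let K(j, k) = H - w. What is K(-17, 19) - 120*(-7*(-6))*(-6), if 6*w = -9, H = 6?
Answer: 60495/2 ≈ 30248.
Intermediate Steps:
w = -3/2 (w = (⅙)*(-9) = -3/2 ≈ -1.5000)
K(j, k) = 15/2 (K(j, k) = 6 - 1*(-3/2) = 6 + 3/2 = 15/2)
K(-17, 19) - 120*(-7*(-6))*(-6) = 15/2 - 120*(-7*(-6))*(-6) = 15/2 - 5040*(-6) = 15/2 - 120*(-252) = 15/2 + 30240 = 60495/2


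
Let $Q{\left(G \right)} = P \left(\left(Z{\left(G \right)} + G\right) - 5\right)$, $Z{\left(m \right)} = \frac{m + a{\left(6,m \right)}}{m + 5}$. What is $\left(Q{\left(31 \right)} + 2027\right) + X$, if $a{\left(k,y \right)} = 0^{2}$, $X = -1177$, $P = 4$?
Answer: $\frac{8617}{9} \approx 957.44$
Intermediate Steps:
$a{\left(k,y \right)} = 0$
$Z{\left(m \right)} = \frac{m}{5 + m}$ ($Z{\left(m \right)} = \frac{m + 0}{m + 5} = \frac{m}{5 + m}$)
$Q{\left(G \right)} = -20 + 4 G + \frac{4 G}{5 + G}$ ($Q{\left(G \right)} = 4 \left(\left(\frac{G}{5 + G} + G\right) - 5\right) = 4 \left(\left(G + \frac{G}{5 + G}\right) - 5\right) = 4 \left(-5 + G + \frac{G}{5 + G}\right) = -20 + 4 G + \frac{4 G}{5 + G}$)
$\left(Q{\left(31 \right)} + 2027\right) + X = \left(\frac{4 \left(-25 + 31 + 31^{2}\right)}{5 + 31} + 2027\right) - 1177 = \left(\frac{4 \left(-25 + 31 + 961\right)}{36} + 2027\right) - 1177 = \left(4 \cdot \frac{1}{36} \cdot 967 + 2027\right) - 1177 = \left(\frac{967}{9} + 2027\right) - 1177 = \frac{19210}{9} - 1177 = \frac{8617}{9}$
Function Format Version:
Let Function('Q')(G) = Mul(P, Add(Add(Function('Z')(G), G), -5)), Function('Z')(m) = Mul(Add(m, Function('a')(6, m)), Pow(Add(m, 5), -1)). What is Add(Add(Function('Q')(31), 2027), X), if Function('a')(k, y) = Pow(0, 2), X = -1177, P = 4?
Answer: Rational(8617, 9) ≈ 957.44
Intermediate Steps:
Function('a')(k, y) = 0
Function('Z')(m) = Mul(m, Pow(Add(5, m), -1)) (Function('Z')(m) = Mul(Add(m, 0), Pow(Add(m, 5), -1)) = Mul(m, Pow(Add(5, m), -1)))
Function('Q')(G) = Add(-20, Mul(4, G), Mul(4, G, Pow(Add(5, G), -1))) (Function('Q')(G) = Mul(4, Add(Add(Mul(G, Pow(Add(5, G), -1)), G), -5)) = Mul(4, Add(Add(G, Mul(G, Pow(Add(5, G), -1))), -5)) = Mul(4, Add(-5, G, Mul(G, Pow(Add(5, G), -1)))) = Add(-20, Mul(4, G), Mul(4, G, Pow(Add(5, G), -1))))
Add(Add(Function('Q')(31), 2027), X) = Add(Add(Mul(4, Pow(Add(5, 31), -1), Add(-25, 31, Pow(31, 2))), 2027), -1177) = Add(Add(Mul(4, Pow(36, -1), Add(-25, 31, 961)), 2027), -1177) = Add(Add(Mul(4, Rational(1, 36), 967), 2027), -1177) = Add(Add(Rational(967, 9), 2027), -1177) = Add(Rational(19210, 9), -1177) = Rational(8617, 9)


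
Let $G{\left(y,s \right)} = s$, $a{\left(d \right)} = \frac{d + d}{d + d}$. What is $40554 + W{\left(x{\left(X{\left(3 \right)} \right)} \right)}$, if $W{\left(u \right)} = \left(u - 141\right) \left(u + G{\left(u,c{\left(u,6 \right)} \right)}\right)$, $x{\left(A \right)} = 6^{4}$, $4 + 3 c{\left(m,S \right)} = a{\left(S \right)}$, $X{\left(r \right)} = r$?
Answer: $1536279$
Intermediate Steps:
$a{\left(d \right)} = 1$ ($a{\left(d \right)} = \frac{2 d}{2 d} = 2 d \frac{1}{2 d} = 1$)
$c{\left(m,S \right)} = -1$ ($c{\left(m,S \right)} = - \frac{4}{3} + \frac{1}{3} \cdot 1 = - \frac{4}{3} + \frac{1}{3} = -1$)
$x{\left(A \right)} = 1296$
$W{\left(u \right)} = \left(-1 + u\right) \left(-141 + u\right)$ ($W{\left(u \right)} = \left(u - 141\right) \left(u - 1\right) = \left(-141 + u\right) \left(-1 + u\right) = \left(-1 + u\right) \left(-141 + u\right)$)
$40554 + W{\left(x{\left(X{\left(3 \right)} \right)} \right)} = 40554 + \left(141 + 1296^{2} - 184032\right) = 40554 + \left(141 + 1679616 - 184032\right) = 40554 + 1495725 = 1536279$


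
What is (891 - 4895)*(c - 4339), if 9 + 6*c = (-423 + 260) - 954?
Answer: 54374320/3 ≈ 1.8125e+7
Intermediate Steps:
c = -563/3 (c = -3/2 + ((-423 + 260) - 954)/6 = -3/2 + (-163 - 954)/6 = -3/2 + (⅙)*(-1117) = -3/2 - 1117/6 = -563/3 ≈ -187.67)
(891 - 4895)*(c - 4339) = (891 - 4895)*(-563/3 - 4339) = -4004*(-13580/3) = 54374320/3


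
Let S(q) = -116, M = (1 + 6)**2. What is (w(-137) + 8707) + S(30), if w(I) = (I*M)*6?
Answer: -31687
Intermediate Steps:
M = 49 (M = 7**2 = 49)
w(I) = 294*I (w(I) = (I*49)*6 = (49*I)*6 = 294*I)
(w(-137) + 8707) + S(30) = (294*(-137) + 8707) - 116 = (-40278 + 8707) - 116 = -31571 - 116 = -31687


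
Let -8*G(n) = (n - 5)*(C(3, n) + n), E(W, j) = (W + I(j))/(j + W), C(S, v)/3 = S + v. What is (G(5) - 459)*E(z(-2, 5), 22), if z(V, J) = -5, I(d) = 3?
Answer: 54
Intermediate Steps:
C(S, v) = 3*S + 3*v (C(S, v) = 3*(S + v) = 3*S + 3*v)
E(W, j) = (3 + W)/(W + j) (E(W, j) = (W + 3)/(j + W) = (3 + W)/(W + j))
G(n) = -(-5 + n)*(9 + 4*n)/8 (G(n) = -(n - 5)*((3*3 + 3*n) + n)/8 = -(-5 + n)*((9 + 3*n) + n)/8 = -(-5 + n)*(9 + 4*n)/8)
(G(5) - 459)*E(z(-2, 5), 22) = ((45/8 - 1/2*5**2 + (11/8)*5) - 459)*((3 - 5)/(-5 + 22)) = ((45/8 - 1/2*25 + 55/8) - 459)*(-2/17) = ((45/8 - 25/2 + 55/8) - 459)*((1/17)*(-2)) = (0 - 459)*(-2/17) = -459*(-2/17) = 54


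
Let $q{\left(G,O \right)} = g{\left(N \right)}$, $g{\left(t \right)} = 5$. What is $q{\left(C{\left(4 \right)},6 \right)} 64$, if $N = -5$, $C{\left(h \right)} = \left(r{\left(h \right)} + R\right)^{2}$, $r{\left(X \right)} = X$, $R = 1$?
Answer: $320$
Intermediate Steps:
$C{\left(h \right)} = \left(1 + h\right)^{2}$ ($C{\left(h \right)} = \left(h + 1\right)^{2} = \left(1 + h\right)^{2}$)
$q{\left(G,O \right)} = 5$
$q{\left(C{\left(4 \right)},6 \right)} 64 = 5 \cdot 64 = 320$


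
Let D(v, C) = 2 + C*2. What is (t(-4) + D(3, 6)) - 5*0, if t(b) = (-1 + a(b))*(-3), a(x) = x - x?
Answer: 17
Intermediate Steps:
a(x) = 0
D(v, C) = 2 + 2*C
t(b) = 3 (t(b) = (-1 + 0)*(-3) = -1*(-3) = 3)
(t(-4) + D(3, 6)) - 5*0 = (3 + (2 + 2*6)) - 5*0 = (3 + (2 + 12)) + 0 = (3 + 14) + 0 = 17 + 0 = 17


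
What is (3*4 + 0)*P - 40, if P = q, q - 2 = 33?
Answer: 380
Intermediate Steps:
q = 35 (q = 2 + 33 = 35)
P = 35
(3*4 + 0)*P - 40 = (3*4 + 0)*35 - 40 = (12 + 0)*35 - 40 = 12*35 - 40 = 420 - 40 = 380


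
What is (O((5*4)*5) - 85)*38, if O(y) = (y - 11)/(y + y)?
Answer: -321309/100 ≈ -3213.1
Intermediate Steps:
O(y) = (-11 + y)/(2*y) (O(y) = (-11 + y)/((2*y)) = (-11 + y)*(1/(2*y)) = (-11 + y)/(2*y))
(O((5*4)*5) - 85)*38 = ((-11 + (5*4)*5)/(2*(((5*4)*5))) - 85)*38 = ((-11 + 20*5)/(2*((20*5))) - 85)*38 = ((½)*(-11 + 100)/100 - 85)*38 = ((½)*(1/100)*89 - 85)*38 = (89/200 - 85)*38 = -16911/200*38 = -321309/100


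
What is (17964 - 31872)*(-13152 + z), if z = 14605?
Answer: -20208324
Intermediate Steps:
(17964 - 31872)*(-13152 + z) = (17964 - 31872)*(-13152 + 14605) = -13908*1453 = -20208324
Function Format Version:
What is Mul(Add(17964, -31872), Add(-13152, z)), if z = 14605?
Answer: -20208324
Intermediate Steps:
Mul(Add(17964, -31872), Add(-13152, z)) = Mul(Add(17964, -31872), Add(-13152, 14605)) = Mul(-13908, 1453) = -20208324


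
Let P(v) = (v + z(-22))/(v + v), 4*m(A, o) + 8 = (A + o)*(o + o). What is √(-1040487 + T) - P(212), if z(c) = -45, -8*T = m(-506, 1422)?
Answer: -167/424 + I*√4487585/2 ≈ -0.39387 + 1059.2*I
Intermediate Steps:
m(A, o) = -2 + o*(A + o)/2 (m(A, o) = -2 + ((A + o)*(o + o))/4 = -2 + ((A + o)*(2*o))/4 = -2 + (2*o*(A + o))/4 = -2 + o*(A + o)/2)
T = -325637/4 (T = -(-2 + (½)*1422² + (½)*(-506)*1422)/8 = -(-2 + (½)*2022084 - 359766)/8 = -(-2 + 1011042 - 359766)/8 = -⅛*651274 = -325637/4 ≈ -81409.)
P(v) = (-45 + v)/(2*v) (P(v) = (v - 45)/(v + v) = (-45 + v)/((2*v)) = (-45 + v)*(1/(2*v)) = (-45 + v)/(2*v))
√(-1040487 + T) - P(212) = √(-1040487 - 325637/4) - (-45 + 212)/(2*212) = √(-4487585/4) - 167/(2*212) = I*√4487585/2 - 1*167/424 = I*√4487585/2 - 167/424 = -167/424 + I*√4487585/2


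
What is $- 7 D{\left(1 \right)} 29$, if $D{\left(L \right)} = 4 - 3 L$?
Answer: $-203$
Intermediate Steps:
$- 7 D{\left(1 \right)} 29 = - 7 \left(4 - 3\right) 29 = \left(-7\right) 1 \cdot 29 = \left(-7\right) 29 = -203$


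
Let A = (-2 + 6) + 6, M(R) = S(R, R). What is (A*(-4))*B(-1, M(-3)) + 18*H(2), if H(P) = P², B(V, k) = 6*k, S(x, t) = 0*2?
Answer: 72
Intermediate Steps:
S(x, t) = 0
M(R) = 0
A = 10 (A = 4 + 6 = 10)
(A*(-4))*B(-1, M(-3)) + 18*H(2) = (10*(-4))*(6*0) + 18*2² = -40*0 + 18*4 = 0 + 72 = 72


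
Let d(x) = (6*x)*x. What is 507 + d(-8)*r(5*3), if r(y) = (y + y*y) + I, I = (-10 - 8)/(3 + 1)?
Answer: 90939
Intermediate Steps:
d(x) = 6*x**2
I = -9/2 (I = -18/4 = -18*1/4 = -9/2 ≈ -4.5000)
r(y) = -9/2 + y + y**2 (r(y) = (y + y*y) - 9/2 = (y + y**2) - 9/2 = -9/2 + y + y**2)
507 + d(-8)*r(5*3) = 507 + (6*(-8)**2)*(-9/2 + 5*3 + (5*3)**2) = 507 + (6*64)*(-9/2 + 15 + 15**2) = 507 + 384*(-9/2 + 15 + 225) = 507 + 384*(471/2) = 507 + 90432 = 90939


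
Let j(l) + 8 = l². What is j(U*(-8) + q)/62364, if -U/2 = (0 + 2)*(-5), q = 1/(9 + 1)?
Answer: 2556001/6236400 ≈ 0.40985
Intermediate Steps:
q = ⅒ (q = 1/10 = ⅒ ≈ 0.10000)
U = 20 (U = -2*(0 + 2)*(-5) = -4*(-5) = -2*(-10) = 20)
j(l) = -8 + l²
j(U*(-8) + q)/62364 = (-8 + (20*(-8) + ⅒)²)/62364 = (-8 + (-160 + ⅒)²)*(1/62364) = (-8 + (-1599/10)²)*(1/62364) = (-8 + 2556801/100)*(1/62364) = (2556001/100)*(1/62364) = 2556001/6236400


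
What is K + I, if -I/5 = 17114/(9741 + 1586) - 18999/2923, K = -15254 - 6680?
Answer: -725382992559/33108821 ≈ -21909.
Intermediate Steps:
K = -21934
I = 825887255/33108821 (I = -5*(17114/(9741 + 1586) - 18999/2923) = -5*(17114/11327 - 18999*1/2923) = -5*(17114*(1/11327) - 18999/2923) = -5*(17114/11327 - 18999/2923) = -5*(-165177451/33108821) = 825887255/33108821 ≈ 24.945)
K + I = -21934 + 825887255/33108821 = -725382992559/33108821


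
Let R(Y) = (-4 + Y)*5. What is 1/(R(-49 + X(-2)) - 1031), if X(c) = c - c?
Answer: -1/1296 ≈ -0.00077160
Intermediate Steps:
X(c) = 0
R(Y) = -20 + 5*Y
1/(R(-49 + X(-2)) - 1031) = 1/((-20 + 5*(-49 + 0)) - 1031) = 1/((-20 + 5*(-49)) - 1031) = 1/((-20 - 245) - 1031) = 1/(-265 - 1031) = 1/(-1296) = -1/1296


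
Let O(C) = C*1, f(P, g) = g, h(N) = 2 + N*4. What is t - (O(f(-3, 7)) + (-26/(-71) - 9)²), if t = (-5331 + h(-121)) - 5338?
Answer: -56623247/5041 ≈ -11233.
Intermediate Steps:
h(N) = 2 + 4*N
t = -11151 (t = (-5331 + (2 + 4*(-121))) - 5338 = (-5331 + (2 - 484)) - 5338 = (-5331 - 482) - 5338 = -5813 - 5338 = -11151)
O(C) = C
t - (O(f(-3, 7)) + (-26/(-71) - 9)²) = -11151 - (7 + (-26/(-71) - 9)²) = -11151 - (7 + (-26*(-1/71) - 9)²) = -11151 - (7 + (26/71 - 9)²) = -11151 - (7 + (-613/71)²) = -11151 - (7 + 375769/5041) = -11151 - 1*411056/5041 = -11151 - 411056/5041 = -56623247/5041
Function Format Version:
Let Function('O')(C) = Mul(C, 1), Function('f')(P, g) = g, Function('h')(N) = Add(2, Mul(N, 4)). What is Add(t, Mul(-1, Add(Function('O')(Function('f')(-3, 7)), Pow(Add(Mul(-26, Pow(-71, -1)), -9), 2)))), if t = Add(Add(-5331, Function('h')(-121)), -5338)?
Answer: Rational(-56623247, 5041) ≈ -11233.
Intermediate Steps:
Function('h')(N) = Add(2, Mul(4, N))
t = -11151 (t = Add(Add(-5331, Add(2, Mul(4, -121))), -5338) = Add(Add(-5331, Add(2, -484)), -5338) = Add(Add(-5331, -482), -5338) = Add(-5813, -5338) = -11151)
Function('O')(C) = C
Add(t, Mul(-1, Add(Function('O')(Function('f')(-3, 7)), Pow(Add(Mul(-26, Pow(-71, -1)), -9), 2)))) = Add(-11151, Mul(-1, Add(7, Pow(Add(Mul(-26, Pow(-71, -1)), -9), 2)))) = Add(-11151, Mul(-1, Add(7, Pow(Add(Mul(-26, Rational(-1, 71)), -9), 2)))) = Add(-11151, Mul(-1, Add(7, Pow(Add(Rational(26, 71), -9), 2)))) = Add(-11151, Mul(-1, Add(7, Pow(Rational(-613, 71), 2)))) = Add(-11151, Mul(-1, Add(7, Rational(375769, 5041)))) = Add(-11151, Mul(-1, Rational(411056, 5041))) = Add(-11151, Rational(-411056, 5041)) = Rational(-56623247, 5041)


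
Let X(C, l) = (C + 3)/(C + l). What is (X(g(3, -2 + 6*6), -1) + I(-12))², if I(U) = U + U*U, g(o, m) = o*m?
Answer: 180552969/10201 ≈ 17700.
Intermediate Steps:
g(o, m) = m*o
I(U) = U + U²
X(C, l) = (3 + C)/(C + l)
(X(g(3, -2 + 6*6), -1) + I(-12))² = ((3 + (-2 + 6*6)*3)/((-2 + 6*6)*3 - 1) - 12*(1 - 12))² = ((3 + (-2 + 36)*3)/((-2 + 36)*3 - 1) - 12*(-11))² = ((3 + 34*3)/(34*3 - 1) + 132)² = ((3 + 102)/(102 - 1) + 132)² = (105/101 + 132)² = (13437/101)² = 180552969/10201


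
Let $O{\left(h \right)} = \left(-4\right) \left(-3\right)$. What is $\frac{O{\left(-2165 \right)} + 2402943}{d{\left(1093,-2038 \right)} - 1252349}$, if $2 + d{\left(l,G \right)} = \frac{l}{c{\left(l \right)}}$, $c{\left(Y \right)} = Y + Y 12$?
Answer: $- \frac{10412805}{5426854} \approx -1.9188$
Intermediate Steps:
$c{\left(Y \right)} = 13 Y$ ($c{\left(Y \right)} = Y + 12 Y = 13 Y$)
$d{\left(l,G \right)} = - \frac{25}{13}$ ($d{\left(l,G \right)} = -2 + \frac{l}{13 l} = -2 + l \frac{1}{13 l} = -2 + \frac{1}{13} = - \frac{25}{13}$)
$O{\left(h \right)} = 12$
$\frac{O{\left(-2165 \right)} + 2402943}{d{\left(1093,-2038 \right)} - 1252349} = \frac{12 + 2402943}{- \frac{25}{13} - 1252349} = \frac{2402955}{- \frac{16280562}{13}} = 2402955 \left(- \frac{13}{16280562}\right) = - \frac{10412805}{5426854}$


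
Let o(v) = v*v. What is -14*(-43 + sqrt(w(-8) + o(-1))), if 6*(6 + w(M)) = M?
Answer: 602 - 14*I*sqrt(57)/3 ≈ 602.0 - 35.233*I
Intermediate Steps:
w(M) = -6 + M/6
o(v) = v**2
-14*(-43 + sqrt(w(-8) + o(-1))) = -14*(-43 + sqrt((-6 + (1/6)*(-8)) + (-1)**2)) = -14*(-43 + sqrt((-6 - 4/3) + 1)) = -14*(-43 + sqrt(-22/3 + 1)) = -14*(-43 + sqrt(-19/3)) = -14*(-43 + I*sqrt(57)/3) = 602 - 14*I*sqrt(57)/3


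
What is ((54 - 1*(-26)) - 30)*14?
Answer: 700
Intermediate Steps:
((54 - 1*(-26)) - 30)*14 = ((54 + 26) - 30)*14 = (80 - 30)*14 = 50*14 = 700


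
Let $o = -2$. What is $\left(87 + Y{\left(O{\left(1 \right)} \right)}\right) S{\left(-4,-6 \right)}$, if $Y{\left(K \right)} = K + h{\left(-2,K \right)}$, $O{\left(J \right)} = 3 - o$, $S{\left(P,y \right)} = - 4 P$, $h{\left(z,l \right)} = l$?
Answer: $1552$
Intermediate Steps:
$O{\left(J \right)} = 5$ ($O{\left(J \right)} = 3 - -2 = 3 + 2 = 5$)
$Y{\left(K \right)} = 2 K$ ($Y{\left(K \right)} = K + K = 2 K$)
$\left(87 + Y{\left(O{\left(1 \right)} \right)}\right) S{\left(-4,-6 \right)} = \left(87 + 2 \cdot 5\right) \left(\left(-4\right) \left(-4\right)\right) = \left(87 + 10\right) 16 = 97 \cdot 16 = 1552$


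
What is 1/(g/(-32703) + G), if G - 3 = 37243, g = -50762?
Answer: 32703/1218106700 ≈ 2.6847e-5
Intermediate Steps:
G = 37246 (G = 3 + 37243 = 37246)
1/(g/(-32703) + G) = 1/(-50762/(-32703) + 37246) = 1/(-50762*(-1/32703) + 37246) = 1/(50762/32703 + 37246) = 1/(1218106700/32703) = 32703/1218106700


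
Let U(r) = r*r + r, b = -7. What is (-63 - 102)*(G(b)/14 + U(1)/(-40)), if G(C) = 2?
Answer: -429/28 ≈ -15.321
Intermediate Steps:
U(r) = r + r² (U(r) = r² + r = r + r²)
(-63 - 102)*(G(b)/14 + U(1)/(-40)) = (-63 - 102)*(2/14 + (1*(1 + 1))/(-40)) = -165*(2*(1/14) + (1*2)*(-1/40)) = -165*(⅐ + 2*(-1/40)) = -165*(⅐ - 1/20) = -165*13/140 = -429/28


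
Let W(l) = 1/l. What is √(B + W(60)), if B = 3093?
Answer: √2783715/30 ≈ 55.615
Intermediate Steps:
√(B + W(60)) = √(3093 + 1/60) = √(185581/60) = √2783715/30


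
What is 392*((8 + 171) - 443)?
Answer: -103488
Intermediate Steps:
392*((8 + 171) - 443) = 392*(179 - 443) = 392*(-264) = -103488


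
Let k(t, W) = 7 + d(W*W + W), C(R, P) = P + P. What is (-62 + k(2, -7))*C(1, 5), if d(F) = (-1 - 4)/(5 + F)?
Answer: -25900/47 ≈ -551.06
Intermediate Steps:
d(F) = -5/(5 + F)
C(R, P) = 2*P
k(t, W) = 7 - 5/(5 + W + W²) (k(t, W) = 7 - 5/(5 + (W*W + W)) = 7 - 5/(5 + (W² + W)) = 7 - 5/(5 + (W + W²)) = 7 - 5/(5 + W + W²))
(-62 + k(2, -7))*C(1, 5) = (-62 + (30 + 7*(-7)*(1 - 7))/(5 - 7*(1 - 7)))*(2*5) = (-62 + (30 + 7*(-7)*(-6))/(5 - 7*(-6)))*10 = (-62 + (30 + 294)/(5 + 42))*10 = (-62 + 324/47)*10 = -2590/47*10 = -25900/47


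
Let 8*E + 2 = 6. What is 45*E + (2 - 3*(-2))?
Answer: 61/2 ≈ 30.500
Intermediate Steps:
E = ½ (E = -¼ + (⅛)*6 = -¼ + ¾ = ½ ≈ 0.50000)
45*E + (2 - 3*(-2)) = 45*(½) + (2 - 3*(-2)) = 45/2 + (2 + 6) = 45/2 + 8 = 61/2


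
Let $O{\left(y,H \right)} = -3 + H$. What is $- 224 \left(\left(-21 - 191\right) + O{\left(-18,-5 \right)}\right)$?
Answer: $49280$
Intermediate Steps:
$- 224 \left(\left(-21 - 191\right) + O{\left(-18,-5 \right)}\right) = - 224 \left(\left(-21 - 191\right) - 8\right) = - 224 \left(-212 - 8\right) = \left(-224\right) \left(-220\right) = 49280$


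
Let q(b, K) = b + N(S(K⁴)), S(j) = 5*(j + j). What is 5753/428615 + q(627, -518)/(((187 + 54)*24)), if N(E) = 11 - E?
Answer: -14026965326806849/112686780 ≈ -1.2448e+8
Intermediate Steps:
S(j) = 10*j (S(j) = 5*(2*j) = 10*j)
q(b, K) = 11 + b - 10*K⁴ (q(b, K) = b + (11 - 10*K⁴) = 11 + b - 10*K⁴)
5753/428615 + q(627, -518)/(((187 + 54)*24)) = 5753/428615 + (11 + 627 - 10*(-518)⁴)/(((187 + 54)*24)) = 5753*(1/428615) + (11 + 627 - 10*71997768976)/((241*24)) = 523/38965 + (11 + 627 - 719977689760)/5784 = 523/38965 - 719977689122*1/5784 = 523/38965 - 359988844561/2892 = -14026965326806849/112686780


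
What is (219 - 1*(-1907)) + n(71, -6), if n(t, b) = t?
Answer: 2197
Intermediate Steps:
(219 - 1*(-1907)) + n(71, -6) = (219 - 1*(-1907)) + 71 = (219 + 1907) + 71 = 2126 + 71 = 2197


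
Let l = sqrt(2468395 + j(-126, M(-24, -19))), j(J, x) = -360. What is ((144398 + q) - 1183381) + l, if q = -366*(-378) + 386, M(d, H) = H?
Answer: -900249 + sqrt(2468035) ≈ -8.9868e+5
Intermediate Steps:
q = 138734 (q = 138348 + 386 = 138734)
l = sqrt(2468035) (l = sqrt(2468395 - 360) = sqrt(2468035) ≈ 1571.0)
((144398 + q) - 1183381) + l = ((144398 + 138734) - 1183381) + sqrt(2468035) = (283132 - 1183381) + sqrt(2468035) = -900249 + sqrt(2468035)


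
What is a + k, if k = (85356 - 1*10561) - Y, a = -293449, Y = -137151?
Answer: -81503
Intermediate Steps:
k = 211946 (k = (85356 - 1*10561) - 1*(-137151) = (85356 - 10561) + 137151 = 74795 + 137151 = 211946)
a + k = -293449 + 211946 = -81503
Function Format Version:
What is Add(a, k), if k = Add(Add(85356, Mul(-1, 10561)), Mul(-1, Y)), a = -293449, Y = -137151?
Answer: -81503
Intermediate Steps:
k = 211946 (k = Add(Add(85356, Mul(-1, 10561)), Mul(-1, -137151)) = Add(Add(85356, -10561), 137151) = Add(74795, 137151) = 211946)
Add(a, k) = Add(-293449, 211946) = -81503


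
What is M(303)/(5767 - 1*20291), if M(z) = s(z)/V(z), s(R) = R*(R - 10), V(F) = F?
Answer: -293/14524 ≈ -0.020173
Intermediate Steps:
s(R) = R*(-10 + R)
M(z) = -10 + z (M(z) = (z*(-10 + z))/z = -10 + z)
M(303)/(5767 - 1*20291) = (-10 + 303)/(5767 - 1*20291) = 293/(5767 - 20291) = 293/(-14524) = 293*(-1/14524) = -293/14524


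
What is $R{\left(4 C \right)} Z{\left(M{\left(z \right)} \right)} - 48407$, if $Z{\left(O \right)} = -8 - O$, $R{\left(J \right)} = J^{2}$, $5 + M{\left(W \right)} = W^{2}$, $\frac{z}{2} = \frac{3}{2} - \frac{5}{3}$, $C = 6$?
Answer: $-50199$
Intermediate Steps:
$z = - \frac{1}{3}$ ($z = 2 \left(\frac{3}{2} - \frac{5}{3}\right) = 2 \left(- \frac{1}{6}\right) = - \frac{1}{3} \approx -0.33333$)
$M{\left(W \right)} = -5 + W^{2}$
$R{\left(4 C \right)} Z{\left(M{\left(z \right)} \right)} - 48407 = \left(4 \cdot 6\right)^{2} \left(-8 - \left(-5 + \left(- \frac{1}{3}\right)^{2}\right)\right) - 48407 = 24^{2} \left(-8 - \left(-5 + \frac{1}{9}\right)\right) - 48407 = 576 \left(-8 - - \frac{44}{9}\right) - 48407 = 576 \left(-8 + \frac{44}{9}\right) - 48407 = 576 \left(- \frac{28}{9}\right) - 48407 = -1792 - 48407 = -50199$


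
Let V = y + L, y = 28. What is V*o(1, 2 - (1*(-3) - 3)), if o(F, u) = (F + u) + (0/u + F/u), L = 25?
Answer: 3869/8 ≈ 483.63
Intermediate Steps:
o(F, u) = F + u + F/u (o(F, u) = (F + u) + (0 + F/u) = (F + u) + F/u = F + u + F/u)
V = 53 (V = 28 + 25 = 53)
V*o(1, 2 - (1*(-3) - 3)) = 53*(1 + (2 - (1*(-3) - 3)) + 1/(2 - (1*(-3) - 3))) = 53*(1 + (2 - (-3 - 3)) + 1/(2 - (-3 - 3))) = 53*(1 + (2 - 1*(-6)) + 1/(2 - 1*(-6))) = 53*(1 + (2 + 6) + 1/(2 + 6)) = 53*(1 + 8 + 1/8) = 53*(1 + 8 + 1*(⅛)) = 53*(1 + 8 + ⅛) = 53*(73/8) = 3869/8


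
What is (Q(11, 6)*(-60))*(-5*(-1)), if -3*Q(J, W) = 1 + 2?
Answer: 300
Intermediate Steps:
Q(J, W) = -1 (Q(J, W) = -(1 + 2)/3 = -⅓*3 = -1)
(Q(11, 6)*(-60))*(-5*(-1)) = (-1*(-60))*(-5*(-1)) = 60*5 = 300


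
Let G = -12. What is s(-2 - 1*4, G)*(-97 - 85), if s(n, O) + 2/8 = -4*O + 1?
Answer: -17745/2 ≈ -8872.5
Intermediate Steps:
s(n, O) = 3/4 - 4*O (s(n, O) = -1/4 + (-4*O + 1) = -1/4 + (1 - 4*O) = 3/4 - 4*O)
s(-2 - 1*4, G)*(-97 - 85) = (3/4 - 4*(-12))*(-97 - 85) = (3/4 + 48)*(-182) = (195/4)*(-182) = -17745/2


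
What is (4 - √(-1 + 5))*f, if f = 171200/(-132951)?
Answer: -342400/132951 ≈ -2.5754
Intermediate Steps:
f = -171200/132951 (f = 171200*(-1/132951) = -171200/132951 ≈ -1.2877)
(4 - √(-1 + 5))*f = (4 - √(-1 + 5))*(-171200/132951) = (4 - √4)*(-171200/132951) = (4 - 1*2)*(-171200/132951) = (4 - 2)*(-171200/132951) = 2*(-171200/132951) = -342400/132951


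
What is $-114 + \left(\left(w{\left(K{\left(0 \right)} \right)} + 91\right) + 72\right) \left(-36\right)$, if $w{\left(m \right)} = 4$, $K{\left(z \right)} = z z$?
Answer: $-6126$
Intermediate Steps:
$K{\left(z \right)} = z^{2}$
$-114 + \left(\left(w{\left(K{\left(0 \right)} \right)} + 91\right) + 72\right) \left(-36\right) = -114 + \left(\left(4 + 91\right) + 72\right) \left(-36\right) = -114 + \left(95 + 72\right) \left(-36\right) = -114 + 167 \left(-36\right) = -114 - 6012 = -6126$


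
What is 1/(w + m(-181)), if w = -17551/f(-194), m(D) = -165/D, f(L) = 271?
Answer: -49051/3132016 ≈ -0.015661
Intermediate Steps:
w = -17551/271 ≈ -64.764
1/(w + m(-181)) = 1/(-17551/271 - 165/(-181)) = 1/(-17551/271 - 165*(-1/181)) = 1/(-17551/271 + 165/181) = 1/(-3132016/49051) = -49051/3132016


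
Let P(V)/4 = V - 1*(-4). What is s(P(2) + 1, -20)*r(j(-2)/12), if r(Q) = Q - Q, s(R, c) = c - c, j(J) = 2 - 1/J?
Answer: 0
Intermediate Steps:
P(V) = 16 + 4*V (P(V) = 4*(V - 1*(-4)) = 4*(V + 4) = 4*(4 + V) = 16 + 4*V)
j(J) = 2 - 1/J
s(R, c) = 0
r(Q) = 0
s(P(2) + 1, -20)*r(j(-2)/12) = 0*0 = 0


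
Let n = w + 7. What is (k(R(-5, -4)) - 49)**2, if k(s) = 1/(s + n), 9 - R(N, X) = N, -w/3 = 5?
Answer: 85849/36 ≈ 2384.7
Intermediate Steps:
w = -15 (w = -3*5 = -15)
R(N, X) = 9 - N
n = -8 (n = -15 + 7 = -8)
k(s) = 1/(-8 + s) (k(s) = 1/(s - 8) = 1/(-8 + s))
(k(R(-5, -4)) - 49)**2 = (1/(-8 + (9 - 1*(-5))) - 49)**2 = (1/(-8 + (9 + 5)) - 49)**2 = (1/(-8 + 14) - 49)**2 = (1/6 - 49)**2 = (-293/6)**2 = 85849/36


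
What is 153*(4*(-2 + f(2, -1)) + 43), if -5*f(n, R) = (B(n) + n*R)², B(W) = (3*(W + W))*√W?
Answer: -151929/5 + 29376*√2/5 ≈ -22077.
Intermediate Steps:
B(W) = 6*W^(3/2) (B(W) = (3*(2*W))*√W = (6*W)*√W = 6*W^(3/2))
f(n, R) = -(6*n^(3/2) + R*n)²/5 (f(n, R) = -(6*n^(3/2) + n*R)²/5 = -(6*n^(3/2) + R*n)²/5)
153*(4*(-2 + f(2, -1)) + 43) = 153*(4*(-2 - (6*2^(3/2) - 1*2)²/5) + 43) = 153*(4*(-2 - (6*(2*√2) - 2)²/5) + 43) = 153*(4*(-2 - (12*√2 - 2)²/5) + 43) = 153*(4*(-2 - (-2 + 12*√2)²/5) + 43) = 153*((-8 - 4*(-2 + 12*√2)²/5) + 43) = 153*(35 - 4*(-2 + 12*√2)²/5) = 5355 - 612*(-2 + 12*√2)²/5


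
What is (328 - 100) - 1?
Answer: 227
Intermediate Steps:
(328 - 100) - 1 = 228 - 1 = 227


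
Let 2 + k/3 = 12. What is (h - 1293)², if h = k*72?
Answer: 751689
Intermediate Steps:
k = 30 (k = -6 + 3*12 = -6 + 36 = 30)
h = 2160 (h = 30*72 = 2160)
(h - 1293)² = (2160 - 1293)² = 867² = 751689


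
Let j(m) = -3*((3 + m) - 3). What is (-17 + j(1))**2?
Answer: 400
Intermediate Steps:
j(m) = -3*m
(-17 + j(1))**2 = (-17 - 3*1)**2 = (-17 - 3)**2 = (-20)**2 = 400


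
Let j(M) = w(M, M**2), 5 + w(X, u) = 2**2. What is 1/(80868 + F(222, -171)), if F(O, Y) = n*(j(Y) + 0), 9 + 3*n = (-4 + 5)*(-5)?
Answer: 3/242618 ≈ 1.2365e-5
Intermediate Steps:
w(X, u) = -1 (w(X, u) = -5 + 2**2 = -5 + 4 = -1)
n = -14/3 (n = -3 + ((-4 + 5)*(-5))/3 = -3 + (1*(-5))/3 = -3 + (1/3)*(-5) = -3 - 5/3 = -14/3 ≈ -4.6667)
j(M) = -1
F(O, Y) = 14/3 (F(O, Y) = -14*(-1 + 0)/3 = -14/3*(-1) = 14/3)
1/(80868 + F(222, -171)) = 1/(80868 + 14/3) = 1/(242618/3) = 3/242618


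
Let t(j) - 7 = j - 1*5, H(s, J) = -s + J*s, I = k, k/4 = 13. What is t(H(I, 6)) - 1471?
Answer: -1209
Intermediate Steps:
k = 52 (k = 4*13 = 52)
I = 52
t(j) = 2 + j (t(j) = 7 + (j - 1*5) = 7 + (j - 5) = 7 + (-5 + j) = 2 + j)
t(H(I, 6)) - 1471 = (2 + 52*(-1 + 6)) - 1471 = (2 + 52*5) - 1471 = (2 + 260) - 1471 = 262 - 1471 = -1209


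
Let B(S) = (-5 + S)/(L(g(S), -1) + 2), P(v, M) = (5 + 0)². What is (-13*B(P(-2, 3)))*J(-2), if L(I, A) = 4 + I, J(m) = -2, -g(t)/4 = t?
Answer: -260/47 ≈ -5.5319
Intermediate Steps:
g(t) = -4*t
P(v, M) = 25 (P(v, M) = 5² = 25)
B(S) = (-5 + S)/(6 - 4*S) (B(S) = (-5 + S)/((4 - 4*S) + 2) = (-5 + S)/(6 - 4*S))
(-13*B(P(-2, 3)))*J(-2) = -13*(5 - 1*25)/(2*(-3 + 2*25))*(-2) = -13*(5 - 25)/(2*(-3 + 50))*(-2) = -13*(-20)/(2*47)*(-2) = -13*(-10/47)*(-2) = (130/47)*(-2) = -260/47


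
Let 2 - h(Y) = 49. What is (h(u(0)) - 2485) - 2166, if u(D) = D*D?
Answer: -4698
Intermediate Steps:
u(D) = D²
h(Y) = -47 (h(Y) = 2 - 1*49 = 2 - 49 = -47)
(h(u(0)) - 2485) - 2166 = (-47 - 2485) - 2166 = -2532 - 2166 = -4698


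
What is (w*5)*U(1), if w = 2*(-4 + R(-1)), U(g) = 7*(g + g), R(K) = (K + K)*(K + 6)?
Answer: -1960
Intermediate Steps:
R(K) = 2*K*(6 + K) (R(K) = (2*K)*(6 + K) = 2*K*(6 + K))
U(g) = 14*g (U(g) = 7*(2*g) = 14*g)
w = -28 (w = 2*(-4 + 2*(-1)*(6 - 1)) = 2*(-4 + 2*(-1)*5) = 2*(-4 - 10) = 2*(-14) = -28)
(w*5)*U(1) = (-28*5)*(14*1) = -140*14 = -1960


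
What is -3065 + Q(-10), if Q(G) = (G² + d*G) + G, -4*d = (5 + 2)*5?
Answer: -5775/2 ≈ -2887.5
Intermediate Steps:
d = -35/4 (d = -(5 + 2)*5/4 = -7*5/4 = -¼*35 = -35/4 ≈ -8.7500)
Q(G) = G² - 31*G/4 (Q(G) = (G² - 35*G/4) + G = G² - 31*G/4)
-3065 + Q(-10) = -3065 + (¼)*(-10)*(-31 + 4*(-10)) = -3065 + (¼)*(-10)*(-31 - 40) = -3065 + (¼)*(-10)*(-71) = -3065 + 355/2 = -5775/2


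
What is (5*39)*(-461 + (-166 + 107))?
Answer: -101400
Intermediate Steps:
(5*39)*(-461 + (-166 + 107)) = 195*(-461 - 59) = 195*(-520) = -101400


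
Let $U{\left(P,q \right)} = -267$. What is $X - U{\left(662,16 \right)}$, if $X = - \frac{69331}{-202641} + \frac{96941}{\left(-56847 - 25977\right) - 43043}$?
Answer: $\frac{6799134801245}{25505814747} \approx 266.57$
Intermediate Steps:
$X = - \frac{10917736204}{25505814747}$ ($X = \left(-69331\right) \left(- \frac{1}{202641}\right) + \frac{96941}{-82824 - 43043} = \frac{69331}{202641} + \frac{96941}{-125867} = \frac{69331}{202641} + 96941 \left(- \frac{1}{125867}\right) = \frac{69331}{202641} - \frac{96941}{125867} = - \frac{10917736204}{25505814747} \approx -0.42805$)
$X - U{\left(662,16 \right)} = - \frac{10917736204}{25505814747} - -267 = - \frac{10917736204}{25505814747} + 267 = \frac{6799134801245}{25505814747}$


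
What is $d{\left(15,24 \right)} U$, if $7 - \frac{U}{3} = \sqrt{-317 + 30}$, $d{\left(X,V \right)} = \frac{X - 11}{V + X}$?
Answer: $\frac{28}{13} - \frac{4 i \sqrt{287}}{13} \approx 2.1538 - 5.2126 i$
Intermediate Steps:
$d{\left(X,V \right)} = \frac{-11 + X}{V + X}$
$U = 21 - 3 i \sqrt{287}$ ($U = 21 - 3 \sqrt{-317 + 30} = 21 - 3 \sqrt{-287} = 21 - 3 i \sqrt{287} \approx 21.0 - 50.823 i$)
$d{\left(15,24 \right)} U = \frac{-11 + 15}{24 + 15} \left(21 - 3 i \sqrt{287}\right) = \frac{1}{39} \cdot 4 \left(21 - 3 i \sqrt{287}\right) = \frac{4 \left(21 - 3 i \sqrt{287}\right)}{39} = \frac{28}{13} - \frac{4 i \sqrt{287}}{13}$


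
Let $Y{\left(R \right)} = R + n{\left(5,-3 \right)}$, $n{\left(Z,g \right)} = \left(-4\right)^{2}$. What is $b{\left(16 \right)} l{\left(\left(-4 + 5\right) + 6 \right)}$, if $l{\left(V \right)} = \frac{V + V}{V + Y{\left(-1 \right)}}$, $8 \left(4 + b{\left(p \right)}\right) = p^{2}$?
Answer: $\frac{196}{11} \approx 17.818$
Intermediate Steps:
$n{\left(Z,g \right)} = 16$
$b{\left(p \right)} = -4 + \frac{p^{2}}{8}$
$Y{\left(R \right)} = 16 + R$ ($Y{\left(R \right)} = R + 16 = 16 + R$)
$l{\left(V \right)} = \frac{2 V}{15 + V}$ ($l{\left(V \right)} = \frac{V + V}{V + \left(16 - 1\right)} = \frac{2 V}{V + 15} = \frac{2 V}{15 + V}$)
$b{\left(16 \right)} l{\left(\left(-4 + 5\right) + 6 \right)} = \left(-4 + \frac{16^{2}}{8}\right) \frac{2 \left(\left(-4 + 5\right) + 6\right)}{15 + \left(\left(-4 + 5\right) + 6\right)} = \left(-4 + \frac{1}{8} \cdot 256\right) \frac{2 \left(1 + 6\right)}{15 + \left(1 + 6\right)} = \left(-4 + 32\right) 2 \cdot 7 \frac{1}{15 + 7} = 28 \cdot 2 \cdot 7 \cdot \frac{1}{22} = 28 \cdot \frac{7}{11} = \frac{196}{11}$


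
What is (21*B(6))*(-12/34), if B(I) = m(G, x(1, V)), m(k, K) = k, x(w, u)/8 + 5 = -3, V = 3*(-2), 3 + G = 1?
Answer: 252/17 ≈ 14.824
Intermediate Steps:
G = -2 (G = -3 + 1 = -2)
V = -6
x(w, u) = -64 (x(w, u) = -40 + 8*(-3) = -40 - 24 = -64)
B(I) = -2
(21*B(6))*(-12/34) = (21*(-2))*(-12/34) = -(-504)/34 = -42*(-6/17) = 252/17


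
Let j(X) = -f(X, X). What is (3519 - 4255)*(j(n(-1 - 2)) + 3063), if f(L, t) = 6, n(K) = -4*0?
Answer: -2249952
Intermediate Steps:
n(K) = 0
j(X) = -6 (j(X) = -1*6 = -6)
(3519 - 4255)*(j(n(-1 - 2)) + 3063) = (3519 - 4255)*(-6 + 3063) = -736*3057 = -2249952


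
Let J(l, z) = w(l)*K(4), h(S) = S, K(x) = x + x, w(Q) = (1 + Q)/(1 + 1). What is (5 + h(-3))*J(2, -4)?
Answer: 24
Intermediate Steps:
w(Q) = ½ + Q/2 (w(Q) = (1 + Q)/2 = (1 + Q)*(½) = ½ + Q/2)
K(x) = 2*x
J(l, z) = 4 + 4*l (J(l, z) = (½ + l/2)*(2*4) = (½ + l/2)*8 = 4 + 4*l)
(5 + h(-3))*J(2, -4) = (5 - 3)*(4 + 4*2) = 2*(4 + 8) = 2*12 = 24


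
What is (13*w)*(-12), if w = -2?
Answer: 312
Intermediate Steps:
(13*w)*(-12) = (13*(-2))*(-12) = -26*(-12) = 312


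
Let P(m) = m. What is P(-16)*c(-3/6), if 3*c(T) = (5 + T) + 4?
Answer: -136/3 ≈ -45.333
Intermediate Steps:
c(T) = 3 + T/3 (c(T) = ((5 + T) + 4)/3 = (9 + T)/3 = 3 + T/3)
P(-16)*c(-3/6) = -16*(3 + (-3/6)/3) = -16*(3 + (-3*⅙)/3) = -16*(3 + (⅓)*(-½)) = -16*(3 - ⅙) = -16*17/6 = -136/3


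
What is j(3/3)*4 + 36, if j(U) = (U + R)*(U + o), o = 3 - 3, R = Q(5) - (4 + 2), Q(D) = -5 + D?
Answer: 16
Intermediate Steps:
R = -6 (R = (-5 + 5) - (4 + 2) = 0 - 1*6 = 0 - 6 = -6)
o = 0
j(U) = U*(-6 + U) (j(U) = (U - 6)*(U + 0) = (-6 + U)*U = U*(-6 + U))
j(3/3)*4 + 36 = ((3/3)*(-6 + 3/3))*4 + 36 = ((3*(⅓))*(-6 + 3*(⅓)))*4 + 36 = (1*(-6 + 1))*4 + 36 = (1*(-5))*4 + 36 = -5*4 + 36 = -20 + 36 = 16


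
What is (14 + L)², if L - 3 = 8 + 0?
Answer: 625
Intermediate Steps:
L = 11 (L = 3 + (8 + 0) = 3 + 8 = 11)
(14 + L)² = (14 + 11)² = 25² = 625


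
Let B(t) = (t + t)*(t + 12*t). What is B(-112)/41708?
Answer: 81536/10427 ≈ 7.8197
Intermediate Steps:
B(t) = 26*t² (B(t) = (2*t)*(13*t) = 26*t²)
B(-112)/41708 = (26*(-112)²)/41708 = (26*12544)*(1/41708) = 326144*(1/41708) = 81536/10427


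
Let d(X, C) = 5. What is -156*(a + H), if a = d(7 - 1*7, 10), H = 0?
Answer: -780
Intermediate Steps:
a = 5
-156*(a + H) = -156*(5 + 0) = -156*5 = -780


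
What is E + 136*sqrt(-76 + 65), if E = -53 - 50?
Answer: -103 + 136*I*sqrt(11) ≈ -103.0 + 451.06*I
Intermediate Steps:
E = -103
E + 136*sqrt(-76 + 65) = -103 + 136*sqrt(-76 + 65) = -103 + 136*sqrt(-11) = -103 + 136*(I*sqrt(11)) = -103 + 136*I*sqrt(11)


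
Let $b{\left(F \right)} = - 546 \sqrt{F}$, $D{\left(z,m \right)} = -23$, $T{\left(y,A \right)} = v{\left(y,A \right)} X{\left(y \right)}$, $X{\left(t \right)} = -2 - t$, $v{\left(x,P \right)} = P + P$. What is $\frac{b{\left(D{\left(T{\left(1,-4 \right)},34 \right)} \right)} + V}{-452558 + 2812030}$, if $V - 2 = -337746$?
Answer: $- \frac{21109}{147467} - \frac{273 i \sqrt{23}}{1179736} \approx -0.14314 - 0.0011098 i$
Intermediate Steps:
$V = -337744$ ($V = 2 - 337746 = -337744$)
$v{\left(x,P \right)} = 2 P$
$T{\left(y,A \right)} = 2 A \left(-2 - y\right)$
$\frac{b{\left(D{\left(T{\left(1,-4 \right)},34 \right)} \right)} + V}{-452558 + 2812030} = \frac{- 546 \sqrt{-23} - 337744}{-452558 + 2812030} = \frac{- 546 i \sqrt{23} - 337744}{2359472} = \left(- 546 i \sqrt{23} - 337744\right) \frac{1}{2359472} = \left(-337744 - 546 i \sqrt{23}\right) \frac{1}{2359472} = - \frac{21109}{147467} - \frac{273 i \sqrt{23}}{1179736}$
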